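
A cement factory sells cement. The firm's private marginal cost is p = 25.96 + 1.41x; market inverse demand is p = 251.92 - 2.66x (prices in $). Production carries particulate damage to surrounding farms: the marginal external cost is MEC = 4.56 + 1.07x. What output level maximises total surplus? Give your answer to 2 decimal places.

Social marginal cost = private MC + MEC = 30.52 + 2.48x.
Set SMC = demand: 30.52 + 2.48x = 251.92 - 2.66x → x* = 43.0739.

x* = 43.07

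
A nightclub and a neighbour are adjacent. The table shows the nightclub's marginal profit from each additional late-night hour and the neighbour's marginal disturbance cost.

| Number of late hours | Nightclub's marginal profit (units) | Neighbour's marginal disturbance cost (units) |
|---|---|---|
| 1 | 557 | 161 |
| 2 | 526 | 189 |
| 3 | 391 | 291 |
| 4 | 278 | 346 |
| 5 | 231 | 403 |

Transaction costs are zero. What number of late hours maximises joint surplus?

Bargaining reaches the level where marginal profit last exceeds marginal disturbance cost.
That holds through level 3 (391 ≥ 291) but not at 4 (278 < 346).

3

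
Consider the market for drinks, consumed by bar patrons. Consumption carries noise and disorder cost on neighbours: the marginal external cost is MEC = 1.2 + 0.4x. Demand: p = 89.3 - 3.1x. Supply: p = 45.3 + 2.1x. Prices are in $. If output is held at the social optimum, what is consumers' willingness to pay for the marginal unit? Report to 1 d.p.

P = $65.6

Social marginal benefit = demand − MEC = 88.1 - 3.5x.
Set SMB = MC: 88.1 - 3.5x = 45.3 + 2.1x → x* = 7.6429.
Consumer price on the demand curve at x*: 89.3 − 3.1×7.6429 = 65.6070.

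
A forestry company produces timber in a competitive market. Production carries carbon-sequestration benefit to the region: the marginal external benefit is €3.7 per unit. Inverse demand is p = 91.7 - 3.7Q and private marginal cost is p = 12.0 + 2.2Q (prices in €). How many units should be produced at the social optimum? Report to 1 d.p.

Social marginal cost = private MC − MEB = 8.3 + 2.2Q.
Set SMC = demand: 8.3 + 2.2Q = 91.7 - 3.7Q → Q* = 14.1356.

Q* = 14.1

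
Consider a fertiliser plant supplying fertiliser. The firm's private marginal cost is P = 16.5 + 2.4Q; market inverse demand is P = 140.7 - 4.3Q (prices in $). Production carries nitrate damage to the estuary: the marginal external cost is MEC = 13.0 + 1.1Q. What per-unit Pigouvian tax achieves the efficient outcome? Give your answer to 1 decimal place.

tax = $28.7 per unit

Social marginal cost = private MC + MEC = 29.5 + 3.5Q.
Set SMC = demand: 29.5 + 3.5Q = 140.7 - 4.3Q → Q* = 14.2564.
The Pigouvian tax equals MEC at Q*: 13.0 + 1.1×14.2564 = 28.6820.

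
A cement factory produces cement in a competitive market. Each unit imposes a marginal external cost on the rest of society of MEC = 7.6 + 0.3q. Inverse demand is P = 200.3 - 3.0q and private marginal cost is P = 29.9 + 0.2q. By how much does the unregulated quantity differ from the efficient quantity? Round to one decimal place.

Market equilibrium (private): 29.9 + 0.2q = 200.3 - 3.0q → q_m = 53.2500.
Social marginal cost = private MC + MEC = 37.5 + 0.5q.
Set SMC = demand: 37.5 + 0.5q = 200.3 - 3.0q → q* = 46.5143.
Gap = |53.2500 − 46.5143| = 6.7357.

6.7 units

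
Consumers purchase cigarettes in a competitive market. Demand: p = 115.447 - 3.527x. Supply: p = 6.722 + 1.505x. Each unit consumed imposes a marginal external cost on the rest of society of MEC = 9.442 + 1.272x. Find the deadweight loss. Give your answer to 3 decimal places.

Market equilibrium (private): 6.722 + 1.505x = 115.447 - 3.527x → x_m = 21.6067.
Social marginal benefit = demand − MEC = 106.005 - 4.799x.
Set SMB = MC: 106.005 - 4.799x = 6.722 + 1.505x → x* = 15.7492.
Height of the DWL triangle at x_m is MC(x_m) − SMB(x_m) = MEC(x_m) = 36.9257.
DWL = ½ × 5.8575 × 36.9257 = 108.1461.

DWL = 108.146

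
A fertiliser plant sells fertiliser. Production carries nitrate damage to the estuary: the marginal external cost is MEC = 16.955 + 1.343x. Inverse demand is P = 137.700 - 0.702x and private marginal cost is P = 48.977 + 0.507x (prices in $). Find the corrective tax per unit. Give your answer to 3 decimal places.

tax = $54.723 per unit

Social marginal cost = private MC + MEC = 65.932 + 1.850x.
Set SMC = demand: 65.932 + 1.850x = 137.700 - 0.702x → x* = 28.1223.
The Pigouvian tax equals MEC at x*: 16.955 + 1.343×28.1223 = 54.7232.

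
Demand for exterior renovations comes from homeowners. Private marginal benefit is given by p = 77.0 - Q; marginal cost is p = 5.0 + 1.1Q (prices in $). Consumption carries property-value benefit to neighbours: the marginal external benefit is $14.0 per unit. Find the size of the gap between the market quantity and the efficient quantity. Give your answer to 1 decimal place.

6.7 units

Market equilibrium (private): 5.0 + 1.1Q = 77.0 - Q → Q_m = 34.2857.
Social marginal benefit = demand + MEB = 91.0 - Q.
Set SMB = MC: 91.0 - Q = 5.0 + 1.1Q → Q* = 40.9524.
Gap = |34.2857 − 40.9524| = 6.6667.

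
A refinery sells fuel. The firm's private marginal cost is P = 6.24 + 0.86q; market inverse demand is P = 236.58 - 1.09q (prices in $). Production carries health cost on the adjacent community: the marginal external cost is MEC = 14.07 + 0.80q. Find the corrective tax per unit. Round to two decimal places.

tax = $76.98 per unit

Social marginal cost = private MC + MEC = 20.31 + 1.66q.
Set SMC = demand: 20.31 + 1.66q = 236.58 - 1.09q → q* = 78.6436.
The Pigouvian tax equals MEC at q*: 14.07 + 0.80×78.6436 = 76.9849.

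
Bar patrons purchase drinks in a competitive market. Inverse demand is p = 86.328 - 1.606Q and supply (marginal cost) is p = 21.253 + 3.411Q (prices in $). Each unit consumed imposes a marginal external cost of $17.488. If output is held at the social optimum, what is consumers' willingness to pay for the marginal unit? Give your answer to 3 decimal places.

Social marginal benefit = demand − MEC = 68.840 - 1.606Q.
Set SMB = MC: 68.840 - 1.606Q = 21.253 + 3.411Q → Q* = 9.4852.
Consumer price on the demand curve at Q*: 86.328 − 1.606×9.4852 = 71.0948.

P = $71.095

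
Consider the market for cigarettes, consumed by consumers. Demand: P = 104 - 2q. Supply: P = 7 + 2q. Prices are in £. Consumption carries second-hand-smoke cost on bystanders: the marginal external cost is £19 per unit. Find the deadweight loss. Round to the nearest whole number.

DWL = £45

Market equilibrium (private): 7 + 2q = 104 - 2q → q_m = 24.2500.
Social marginal benefit = demand − MEC = 85 - 2q.
Set SMB = MC: 85 - 2q = 7 + 2q → q* = 19.5000.
Between q* and q_m the wedge MC − SMB runs linearly from 0 to MEC(q_m), so the loss is a triangle.
DWL = ½ × 4.7500 × 19.0000 = 45.1250.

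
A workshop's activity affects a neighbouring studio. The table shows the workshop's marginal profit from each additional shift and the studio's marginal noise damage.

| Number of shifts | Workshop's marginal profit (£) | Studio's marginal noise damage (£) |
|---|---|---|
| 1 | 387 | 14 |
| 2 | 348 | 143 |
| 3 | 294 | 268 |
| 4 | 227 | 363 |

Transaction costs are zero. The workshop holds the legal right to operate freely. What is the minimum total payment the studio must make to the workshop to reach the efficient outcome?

Left alone the workshop would choose level 4 (marginal profit stays positive).
Efficient level: k* = 3 (marginal profit ≥ marginal noise damage through 3).
The studio must at least cover the workshop's forgone profit from cutting 4→3: 227 = 227.

£227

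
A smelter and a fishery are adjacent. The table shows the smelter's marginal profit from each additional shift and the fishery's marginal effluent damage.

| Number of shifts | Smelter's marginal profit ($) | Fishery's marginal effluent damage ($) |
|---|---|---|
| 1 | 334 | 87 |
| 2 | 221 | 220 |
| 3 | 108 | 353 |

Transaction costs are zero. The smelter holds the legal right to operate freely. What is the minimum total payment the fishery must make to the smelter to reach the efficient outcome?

Left alone the smelter would choose level 3 (marginal profit stays positive).
Efficient level: k* = 2 (marginal profit ≥ marginal effluent damage through 2).
The fishery must at least cover the smelter's forgone profit from cutting 3→2: 108 = 108.

$108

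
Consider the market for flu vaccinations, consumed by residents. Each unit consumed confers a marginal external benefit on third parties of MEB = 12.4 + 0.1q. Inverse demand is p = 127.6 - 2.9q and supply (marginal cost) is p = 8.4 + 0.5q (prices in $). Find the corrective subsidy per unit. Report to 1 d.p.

subsidy = $16.4 per unit

Social marginal benefit = demand + MEB = 140.0 - 2.8q.
Set SMB = MC: 140.0 - 2.8q = 8.4 + 0.5q → q* = 39.8788.
The Pigouvian subsidy equals MEB at q*: 12.4 + 0.1×39.8788 = 16.3879.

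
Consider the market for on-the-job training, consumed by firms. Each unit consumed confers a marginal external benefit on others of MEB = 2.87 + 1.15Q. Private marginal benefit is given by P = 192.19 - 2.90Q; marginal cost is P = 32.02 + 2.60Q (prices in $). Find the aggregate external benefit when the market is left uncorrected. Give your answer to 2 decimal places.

$571.23

Market equilibrium (private): 32.02 + 2.60Q = 192.19 - 2.90Q → Q_m = 29.1218.
Total external benefit = ∫₀^{Q_m} (2.87 + 1.15Q) dQ = 2.87×29.1218 + ½×1.15×29.1218² = 571.2251.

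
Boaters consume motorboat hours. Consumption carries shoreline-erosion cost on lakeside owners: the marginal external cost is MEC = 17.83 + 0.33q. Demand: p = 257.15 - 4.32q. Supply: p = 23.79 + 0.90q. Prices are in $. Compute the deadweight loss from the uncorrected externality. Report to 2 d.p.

DWL = $95.64

Market equilibrium (private): 23.79 + 0.90q = 257.15 - 4.32q → q_m = 44.7050.
Social marginal benefit = demand − MEC = 239.32 - 4.65q.
Set SMB = MC: 239.32 - 4.65q = 23.79 + 0.90q → q* = 38.8342.
Height of the DWL triangle at q_m is MC(q_m) − SMB(q_m) = MEC(q_m) = 32.5826.
DWL = ½ × 5.8708 × 32.5826 = 95.6430.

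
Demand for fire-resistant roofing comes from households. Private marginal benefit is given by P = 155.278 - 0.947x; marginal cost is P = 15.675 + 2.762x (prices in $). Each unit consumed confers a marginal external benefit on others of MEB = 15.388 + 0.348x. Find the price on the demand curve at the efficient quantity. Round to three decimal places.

P = $111.608

Social marginal benefit = demand + MEB = 170.666 - 0.599x.
Set SMB = MC: 170.666 - 0.599x = 15.675 + 2.762x → x* = 46.1145.
Consumer price on the demand curve at x*: 155.278 − 0.947×46.1145 = 111.6076.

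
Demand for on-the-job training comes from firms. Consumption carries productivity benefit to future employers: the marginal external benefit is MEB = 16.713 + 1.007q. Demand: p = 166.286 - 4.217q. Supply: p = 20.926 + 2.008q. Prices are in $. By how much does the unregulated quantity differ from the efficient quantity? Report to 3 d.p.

7.709 units

Market equilibrium (private): 20.926 + 2.008q = 166.286 - 4.217q → q_m = 23.3510.
Social marginal benefit = demand + MEB = 182.999 - 3.210q.
Set SMB = MC: 182.999 - 3.210q = 20.926 + 2.008q → q* = 31.0604.
Gap = |23.3510 − 31.0604| = 7.7094.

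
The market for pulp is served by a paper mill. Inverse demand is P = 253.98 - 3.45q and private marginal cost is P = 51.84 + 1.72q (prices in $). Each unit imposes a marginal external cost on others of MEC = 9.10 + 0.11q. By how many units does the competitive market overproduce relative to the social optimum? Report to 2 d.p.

Market equilibrium (private): 51.84 + 1.72q = 253.98 - 3.45q → q_m = 39.0986.
Social marginal cost = private MC + MEC = 60.94 + 1.83q.
Set SMC = demand: 60.94 + 1.83q = 253.98 - 3.45q → q* = 36.5606.
Gap = |39.0986 − 36.5606| = 2.5380.

2.54 units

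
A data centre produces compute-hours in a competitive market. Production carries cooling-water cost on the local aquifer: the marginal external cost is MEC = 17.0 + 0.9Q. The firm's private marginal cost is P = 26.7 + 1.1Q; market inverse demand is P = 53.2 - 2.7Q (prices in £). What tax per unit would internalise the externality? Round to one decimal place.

Social marginal cost = private MC + MEC = 43.7 + 2.0Q.
Set SMC = demand: 43.7 + 2.0Q = 53.2 - 2.7Q → Q* = 2.0213.
The Pigouvian tax equals MEC at Q*: 17.0 + 0.9×2.0213 = 18.8192.

tax = £18.8 per unit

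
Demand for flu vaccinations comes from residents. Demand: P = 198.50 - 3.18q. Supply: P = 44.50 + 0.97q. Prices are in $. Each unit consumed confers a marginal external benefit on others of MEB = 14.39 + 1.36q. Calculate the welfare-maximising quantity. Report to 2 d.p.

Social marginal benefit = demand + MEB = 212.89 - 1.82q.
Set SMB = MC: 212.89 - 1.82q = 44.50 + 0.97q → q* = 60.3548.

q* = 60.35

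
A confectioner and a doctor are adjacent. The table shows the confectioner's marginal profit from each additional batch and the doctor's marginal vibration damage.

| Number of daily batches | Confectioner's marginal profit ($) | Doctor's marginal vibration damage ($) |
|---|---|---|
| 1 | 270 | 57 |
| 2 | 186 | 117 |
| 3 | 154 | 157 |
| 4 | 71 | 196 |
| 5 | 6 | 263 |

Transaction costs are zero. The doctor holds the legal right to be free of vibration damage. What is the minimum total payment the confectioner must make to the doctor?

Efficient level: marginal profit ≥ marginal vibration damage through level 2, so k* = 2.
With the doctor holding the right, the confectioner must at least compensate total damage at k*: 57 + 117 = 174.

$174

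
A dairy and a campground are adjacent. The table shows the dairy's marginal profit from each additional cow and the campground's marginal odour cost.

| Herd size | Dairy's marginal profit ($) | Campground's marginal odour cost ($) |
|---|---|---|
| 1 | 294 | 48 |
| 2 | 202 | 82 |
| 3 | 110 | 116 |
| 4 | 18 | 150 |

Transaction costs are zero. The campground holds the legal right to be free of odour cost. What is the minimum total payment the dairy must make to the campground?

Efficient level: marginal profit ≥ marginal odour cost through level 2, so k* = 2.
With the campground holding the right, the dairy must at least compensate total damage at k*: 48 + 82 = 130.

$130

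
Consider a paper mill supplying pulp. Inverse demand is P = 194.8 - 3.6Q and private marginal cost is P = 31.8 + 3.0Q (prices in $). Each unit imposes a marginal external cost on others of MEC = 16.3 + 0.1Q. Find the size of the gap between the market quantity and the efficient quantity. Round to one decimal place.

2.8 units

Market equilibrium (private): 31.8 + 3.0Q = 194.8 - 3.6Q → Q_m = 24.6970.
Social marginal cost = private MC + MEC = 48.1 + 3.1Q.
Set SMC = demand: 48.1 + 3.1Q = 194.8 - 3.6Q → Q* = 21.8955.
Gap = |24.6970 − 21.8955| = 2.8015.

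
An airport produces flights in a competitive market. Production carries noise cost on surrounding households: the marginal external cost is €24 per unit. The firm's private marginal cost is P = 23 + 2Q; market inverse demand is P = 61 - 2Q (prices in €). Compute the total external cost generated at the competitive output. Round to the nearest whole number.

€228

Market equilibrium (private): 23 + 2Q = 61 - 2Q → Q_m = 9.5000.
Total external cost = MEC × Q_m = 24 × 9.5000 = 228.0000.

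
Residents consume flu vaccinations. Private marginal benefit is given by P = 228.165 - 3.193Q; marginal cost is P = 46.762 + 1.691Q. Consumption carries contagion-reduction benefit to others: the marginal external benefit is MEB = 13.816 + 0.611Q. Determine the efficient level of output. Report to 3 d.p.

Q* = 45.687

Social marginal benefit = demand + MEB = 241.981 - 2.582Q.
Set SMB = MC: 241.981 - 2.582Q = 46.762 + 1.691Q → Q* = 45.6866.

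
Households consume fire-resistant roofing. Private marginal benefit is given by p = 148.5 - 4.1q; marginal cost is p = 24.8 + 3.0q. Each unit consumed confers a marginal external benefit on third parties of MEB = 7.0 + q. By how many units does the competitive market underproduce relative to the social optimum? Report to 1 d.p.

Market equilibrium (private): 24.8 + 3.0q = 148.5 - 4.1q → q_m = 17.4225.
Social marginal benefit = demand + MEB = 155.5 - 3.1q.
Set SMB = MC: 155.5 - 3.1q = 24.8 + 3.0q → q* = 21.4262.
Gap = |17.4225 − 21.4262| = 4.0037.

4.0 units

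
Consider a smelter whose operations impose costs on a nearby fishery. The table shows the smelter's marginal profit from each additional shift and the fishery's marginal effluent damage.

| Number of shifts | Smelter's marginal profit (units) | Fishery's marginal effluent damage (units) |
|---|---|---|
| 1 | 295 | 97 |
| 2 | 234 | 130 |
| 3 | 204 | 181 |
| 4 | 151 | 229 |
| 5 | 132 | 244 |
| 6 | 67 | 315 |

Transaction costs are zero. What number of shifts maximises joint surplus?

Bargaining reaches the level where marginal profit last exceeds marginal effluent damage.
That holds through level 3 (204 ≥ 181) but not at 4 (151 < 229).

3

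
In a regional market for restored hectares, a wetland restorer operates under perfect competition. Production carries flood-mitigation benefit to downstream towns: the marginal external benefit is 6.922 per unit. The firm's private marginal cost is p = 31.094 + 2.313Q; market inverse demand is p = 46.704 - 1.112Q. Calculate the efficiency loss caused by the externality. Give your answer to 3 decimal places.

Market equilibrium (private): 31.094 + 2.313Q = 46.704 - 1.112Q → Q_m = 4.5577.
Social marginal cost = private MC − MEB = 24.172 + 2.313Q.
Set SMC = demand: 24.172 + 2.313Q = 46.704 - 1.112Q → Q* = 6.5787.
The welfare-loss triangle has base |Q_m − Q*| and height MEB(Q_m) (the vertical gap between SMC and demand is zero at Q* and MEB at Q_m).
DWL = ½ × 2.0210 × 6.9220 = 6.9947.

DWL = 6.995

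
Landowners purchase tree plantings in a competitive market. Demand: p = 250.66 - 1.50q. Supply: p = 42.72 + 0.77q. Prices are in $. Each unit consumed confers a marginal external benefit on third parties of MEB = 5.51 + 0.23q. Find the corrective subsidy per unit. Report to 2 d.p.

subsidy = $29.58 per unit

Social marginal benefit = demand + MEB = 256.17 - 1.27q.
Set SMB = MC: 256.17 - 1.27q = 42.72 + 0.77q → q* = 104.6324.
The Pigouvian subsidy equals MEB at q*: 5.51 + 0.23×104.6324 = 29.5755.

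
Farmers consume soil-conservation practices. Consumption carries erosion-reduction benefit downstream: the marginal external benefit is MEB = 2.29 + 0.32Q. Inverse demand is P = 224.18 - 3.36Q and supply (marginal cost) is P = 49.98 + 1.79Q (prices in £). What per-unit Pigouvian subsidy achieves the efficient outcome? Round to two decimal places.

Social marginal benefit = demand + MEB = 226.47 - 3.04Q.
Set SMB = MC: 226.47 - 3.04Q = 49.98 + 1.79Q → Q* = 36.5404.
The Pigouvian subsidy equals MEB at Q*: 2.29 + 0.32×36.5404 = 13.9829.

subsidy = £13.98 per unit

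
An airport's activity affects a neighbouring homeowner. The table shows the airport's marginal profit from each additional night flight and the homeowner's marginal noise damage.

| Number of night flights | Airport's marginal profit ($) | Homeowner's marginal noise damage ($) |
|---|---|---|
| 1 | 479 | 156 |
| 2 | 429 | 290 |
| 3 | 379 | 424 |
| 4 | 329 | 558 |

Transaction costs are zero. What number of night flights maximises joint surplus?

2

Bargaining reaches the level where marginal profit last exceeds marginal noise damage.
That holds through level 2 (429 ≥ 290) but not at 3 (379 < 424).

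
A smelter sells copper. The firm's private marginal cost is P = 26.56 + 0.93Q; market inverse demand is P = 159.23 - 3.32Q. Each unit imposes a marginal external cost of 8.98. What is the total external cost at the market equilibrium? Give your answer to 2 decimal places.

Market equilibrium (private): 26.56 + 0.93Q = 159.23 - 3.32Q → Q_m = 31.2165.
Total external cost = MEC × Q_m = 8.98 × 31.2165 = 280.3242.

280.32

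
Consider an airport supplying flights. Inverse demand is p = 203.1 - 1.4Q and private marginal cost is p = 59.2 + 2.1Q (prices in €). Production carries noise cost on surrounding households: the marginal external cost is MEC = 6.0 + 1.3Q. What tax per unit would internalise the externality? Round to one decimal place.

Social marginal cost = private MC + MEC = 65.2 + 3.4Q.
Set SMC = demand: 65.2 + 3.4Q = 203.1 - 1.4Q → Q* = 28.7292.
The Pigouvian tax equals MEC at Q*: 6.0 + 1.3×28.7292 = 43.3480.

tax = €43.3 per unit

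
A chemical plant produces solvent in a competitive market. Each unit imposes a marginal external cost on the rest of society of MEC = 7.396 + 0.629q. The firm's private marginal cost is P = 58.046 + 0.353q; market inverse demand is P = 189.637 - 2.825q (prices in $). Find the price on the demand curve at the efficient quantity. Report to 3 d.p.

Social marginal cost = private MC + MEC = 65.442 + 0.982q.
Set SMC = demand: 65.442 + 0.982q = 189.637 - 2.825q → q* = 32.6228.
Consumer price on the demand curve at q*: 189.637 − 2.825×32.6228 = 97.4776.

P = $97.478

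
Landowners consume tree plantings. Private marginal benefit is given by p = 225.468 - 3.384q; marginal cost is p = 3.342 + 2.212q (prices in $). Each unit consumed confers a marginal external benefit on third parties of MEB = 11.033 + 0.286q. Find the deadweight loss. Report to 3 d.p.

Market equilibrium (private): 3.342 + 2.212q = 225.468 - 3.384q → q_m = 39.6937.
Social marginal benefit = demand + MEB = 236.501 - 3.098q.
Set SMB = MC: 236.501 - 3.098q = 3.342 + 2.212q → q* = 43.9094.
The welfare-loss triangle has base |q_m − q*| and height MEB(q_m) (the vertical gap between SMB and MC is zero at q* and MEB at q_m).
DWL = ½ × 4.2157 × 22.3854 = 47.1851.

DWL = $47.185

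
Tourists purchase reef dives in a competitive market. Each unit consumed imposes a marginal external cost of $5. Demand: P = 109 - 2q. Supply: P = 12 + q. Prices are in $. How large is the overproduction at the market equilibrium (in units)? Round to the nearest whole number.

Market equilibrium (private): 12 + q = 109 - 2q → q_m = 32.3333.
Social marginal benefit = demand − MEC = 104 - 2q.
Set SMB = MC: 104 - 2q = 12 + q → q* = 30.6667.
Gap = |32.3333 − 30.6667| = 1.6666.

2 units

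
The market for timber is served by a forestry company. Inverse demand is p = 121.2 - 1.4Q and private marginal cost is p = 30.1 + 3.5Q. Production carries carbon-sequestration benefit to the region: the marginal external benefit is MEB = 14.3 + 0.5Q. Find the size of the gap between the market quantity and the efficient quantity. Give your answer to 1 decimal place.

Market equilibrium (private): 30.1 + 3.5Q = 121.2 - 1.4Q → Q_m = 18.5918.
Social marginal cost = private MC − MEB = 15.8 + 3.0Q.
Set SMC = demand: 15.8 + 3.0Q = 121.2 - 1.4Q → Q* = 23.9545.
Gap = |18.5918 − 23.9545| = 5.3627.

5.4 units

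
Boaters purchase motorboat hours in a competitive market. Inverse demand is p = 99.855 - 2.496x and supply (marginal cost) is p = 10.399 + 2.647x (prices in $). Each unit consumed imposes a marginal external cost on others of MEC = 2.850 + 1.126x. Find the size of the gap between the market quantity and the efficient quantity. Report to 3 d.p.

Market equilibrium (private): 10.399 + 2.647x = 99.855 - 2.496x → x_m = 17.3937.
Social marginal benefit = demand − MEC = 97.005 - 3.622x.
Set SMB = MC: 97.005 - 3.622x = 10.399 + 2.647x → x* = 13.8150.
Gap = |17.3937 − 13.8150| = 3.5787.

3.579 units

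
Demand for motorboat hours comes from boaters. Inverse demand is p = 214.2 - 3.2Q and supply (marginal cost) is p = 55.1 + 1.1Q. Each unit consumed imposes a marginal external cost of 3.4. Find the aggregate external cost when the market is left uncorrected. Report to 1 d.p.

Market equilibrium (private): 55.1 + 1.1Q = 214.2 - 3.2Q → Q_m = 37.0000.
Total external cost = MEC × Q_m = 3.4 × 37.0000 = 125.8000.

125.8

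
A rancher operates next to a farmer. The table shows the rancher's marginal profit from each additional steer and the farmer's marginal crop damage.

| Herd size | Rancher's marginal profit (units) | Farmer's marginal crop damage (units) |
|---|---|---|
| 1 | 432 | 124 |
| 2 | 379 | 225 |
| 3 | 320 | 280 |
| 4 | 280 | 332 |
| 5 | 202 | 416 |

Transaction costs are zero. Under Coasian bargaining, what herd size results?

Bargaining reaches the level where marginal profit last exceeds marginal crop damage.
That holds through level 3 (320 ≥ 280) but not at 4 (280 < 332).

3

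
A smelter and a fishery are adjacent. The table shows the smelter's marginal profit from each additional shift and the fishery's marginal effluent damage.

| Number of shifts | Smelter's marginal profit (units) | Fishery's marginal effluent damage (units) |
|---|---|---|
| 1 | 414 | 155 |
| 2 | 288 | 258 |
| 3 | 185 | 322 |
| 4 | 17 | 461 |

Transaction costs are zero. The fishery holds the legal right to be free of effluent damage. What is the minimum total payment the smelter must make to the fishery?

413

Efficient level: marginal profit ≥ marginal effluent damage through level 2, so k* = 2.
With the fishery holding the right, the smelter must at least compensate total damage at k*: 155 + 258 = 413.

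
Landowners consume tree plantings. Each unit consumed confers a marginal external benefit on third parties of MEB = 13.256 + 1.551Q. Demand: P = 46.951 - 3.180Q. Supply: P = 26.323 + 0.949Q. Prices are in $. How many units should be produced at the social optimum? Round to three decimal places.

Social marginal benefit = demand + MEB = 60.207 - 1.629Q.
Set SMB = MC: 60.207 - 1.629Q = 26.323 + 0.949Q → Q* = 13.1435.

Q* = 13.144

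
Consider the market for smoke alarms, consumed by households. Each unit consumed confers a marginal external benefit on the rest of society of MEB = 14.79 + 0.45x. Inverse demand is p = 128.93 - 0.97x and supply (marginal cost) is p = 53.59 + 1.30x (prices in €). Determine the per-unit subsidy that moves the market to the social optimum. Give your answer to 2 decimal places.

subsidy = €37.07 per unit

Social marginal benefit = demand + MEB = 143.72 - 0.52x.
Set SMB = MC: 143.72 - 0.52x = 53.59 + 1.30x → x* = 49.5220.
The Pigouvian subsidy equals MEB at x*: 14.79 + 0.45×49.5220 = 37.0749.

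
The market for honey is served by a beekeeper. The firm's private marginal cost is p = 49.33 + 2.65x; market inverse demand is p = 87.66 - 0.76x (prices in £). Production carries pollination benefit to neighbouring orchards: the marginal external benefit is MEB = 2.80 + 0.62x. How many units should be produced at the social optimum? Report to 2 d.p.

Social marginal cost = private MC − MEB = 46.53 + 2.03x.
Set SMC = demand: 46.53 + 2.03x = 87.66 - 0.76x → x* = 14.7419.

x* = 14.74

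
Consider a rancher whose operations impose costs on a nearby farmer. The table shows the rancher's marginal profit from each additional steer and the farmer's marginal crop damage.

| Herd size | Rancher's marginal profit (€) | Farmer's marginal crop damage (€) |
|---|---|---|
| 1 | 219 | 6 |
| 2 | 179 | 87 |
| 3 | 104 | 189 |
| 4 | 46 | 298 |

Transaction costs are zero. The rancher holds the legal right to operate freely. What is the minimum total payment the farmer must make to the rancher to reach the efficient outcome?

Left alone the rancher would choose level 4 (marginal profit stays positive).
Efficient level: k* = 2 (marginal profit ≥ marginal crop damage through 2).
The farmer must at least cover the rancher's forgone profit from cutting 4→2: 104 + 46 = 150.

€150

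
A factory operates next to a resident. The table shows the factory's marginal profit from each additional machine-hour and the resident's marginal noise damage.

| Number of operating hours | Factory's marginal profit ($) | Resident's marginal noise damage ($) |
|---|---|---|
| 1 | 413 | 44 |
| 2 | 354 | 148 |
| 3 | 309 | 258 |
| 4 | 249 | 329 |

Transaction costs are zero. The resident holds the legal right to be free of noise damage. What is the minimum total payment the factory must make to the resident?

Efficient level: marginal profit ≥ marginal noise damage through level 3, so k* = 3.
With the resident holding the right, the factory must at least compensate total damage at k*: 44 + 148 + 258 = 450.

$450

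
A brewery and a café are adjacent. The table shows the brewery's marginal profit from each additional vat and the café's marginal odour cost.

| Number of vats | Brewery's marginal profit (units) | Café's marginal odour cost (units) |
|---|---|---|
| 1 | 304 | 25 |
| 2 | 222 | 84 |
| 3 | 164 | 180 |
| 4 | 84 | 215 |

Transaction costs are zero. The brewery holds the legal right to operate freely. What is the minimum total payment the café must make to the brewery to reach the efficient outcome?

248

Left alone the brewery would choose level 4 (marginal profit stays positive).
Efficient level: k* = 2 (marginal profit ≥ marginal odour cost through 2).
The café must at least cover the brewery's forgone profit from cutting 4→2: 164 + 84 = 248.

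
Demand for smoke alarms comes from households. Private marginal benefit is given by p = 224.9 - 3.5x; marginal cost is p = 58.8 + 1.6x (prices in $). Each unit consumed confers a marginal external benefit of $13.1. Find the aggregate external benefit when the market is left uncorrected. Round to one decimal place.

$426.6

Market equilibrium (private): 58.8 + 1.6x = 224.9 - 3.5x → x_m = 32.5686.
Total external benefit = MEB × x_m = 13.1 × 32.5686 = 426.6487.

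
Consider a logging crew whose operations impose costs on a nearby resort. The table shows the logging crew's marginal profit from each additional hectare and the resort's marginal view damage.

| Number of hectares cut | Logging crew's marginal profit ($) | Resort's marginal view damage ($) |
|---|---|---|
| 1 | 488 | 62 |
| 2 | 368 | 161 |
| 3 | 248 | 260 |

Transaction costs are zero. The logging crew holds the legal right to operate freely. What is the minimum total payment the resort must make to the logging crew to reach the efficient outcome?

Left alone the logging crew would choose level 3 (marginal profit stays positive).
Efficient level: k* = 2 (marginal profit ≥ marginal view damage through 2).
The resort must at least cover the logging crew's forgone profit from cutting 3→2: 248 = 248.

$248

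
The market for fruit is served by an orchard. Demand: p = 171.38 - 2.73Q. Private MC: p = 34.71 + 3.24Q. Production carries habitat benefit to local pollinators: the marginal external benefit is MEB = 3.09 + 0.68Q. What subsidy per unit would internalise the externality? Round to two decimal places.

Social marginal cost = private MC − MEB = 31.62 + 2.56Q.
Set SMC = demand: 31.62 + 2.56Q = 171.38 - 2.73Q → Q* = 26.4197.
The Pigouvian subsidy equals MEB at Q*: 3.09 + 0.68×26.4197 = 21.0554.

subsidy = 21.06 per unit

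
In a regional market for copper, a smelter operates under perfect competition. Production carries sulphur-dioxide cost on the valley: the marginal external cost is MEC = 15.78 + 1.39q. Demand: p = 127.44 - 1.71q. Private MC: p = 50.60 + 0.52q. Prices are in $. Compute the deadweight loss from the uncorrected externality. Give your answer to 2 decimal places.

Market equilibrium (private): 50.60 + 0.52q = 127.44 - 1.71q → q_m = 34.4574.
Social marginal cost = private MC + MEC = 66.38 + 1.91q.
Set SMC = demand: 66.38 + 1.91q = 127.44 - 1.71q → q* = 16.8674.
The loss is the area between SMC and demand from q* to q_m; with linear curves that's a triangle of height MEC(q_m).
DWL = ½ × 17.5900 × 63.6758 = 560.0287.

DWL = $560.03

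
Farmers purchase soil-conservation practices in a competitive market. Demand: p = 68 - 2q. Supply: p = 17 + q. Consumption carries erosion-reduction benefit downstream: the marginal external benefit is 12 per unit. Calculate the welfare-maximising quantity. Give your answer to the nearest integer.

Social marginal benefit = demand + MEB = 80 - 2q.
Set SMB = MC: 80 - 2q = 17 + q → q* = 21.0000.

q* = 21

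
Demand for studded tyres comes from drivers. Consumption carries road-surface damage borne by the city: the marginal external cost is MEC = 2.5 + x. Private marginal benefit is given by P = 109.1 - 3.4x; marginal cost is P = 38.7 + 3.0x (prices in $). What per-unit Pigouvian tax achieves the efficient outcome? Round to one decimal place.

Social marginal benefit = demand − MEC = 106.6 - 4.4x.
Set SMB = MC: 106.6 - 4.4x = 38.7 + 3.0x → x* = 9.1757.
The Pigouvian tax equals MEC at x*: 2.5 + 1.0×9.1757 = 11.6757.

tax = $11.7 per unit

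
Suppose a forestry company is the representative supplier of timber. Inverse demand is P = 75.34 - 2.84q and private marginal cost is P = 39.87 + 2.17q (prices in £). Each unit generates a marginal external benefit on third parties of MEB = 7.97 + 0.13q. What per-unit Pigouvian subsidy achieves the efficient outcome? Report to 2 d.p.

Social marginal cost = private MC − MEB = 31.90 + 2.04q.
Set SMC = demand: 31.90 + 2.04q = 75.34 - 2.84q → q* = 8.9016.
The Pigouvian subsidy equals MEB at q*: 7.97 + 0.13×8.9016 = 9.1272.

subsidy = £9.13 per unit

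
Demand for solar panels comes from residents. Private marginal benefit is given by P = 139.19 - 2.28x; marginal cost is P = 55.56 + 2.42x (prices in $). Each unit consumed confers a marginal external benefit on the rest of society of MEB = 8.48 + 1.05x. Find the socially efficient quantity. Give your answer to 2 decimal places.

Social marginal benefit = demand + MEB = 147.67 - 1.23x.
Set SMB = MC: 147.67 - 1.23x = 55.56 + 2.42x → x* = 25.2356.

x* = 25.24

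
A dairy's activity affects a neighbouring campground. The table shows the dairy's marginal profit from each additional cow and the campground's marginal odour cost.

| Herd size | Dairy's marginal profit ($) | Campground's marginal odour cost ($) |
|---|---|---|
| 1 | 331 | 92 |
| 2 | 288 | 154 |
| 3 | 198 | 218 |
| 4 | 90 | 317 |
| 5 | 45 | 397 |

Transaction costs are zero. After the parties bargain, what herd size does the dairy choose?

Bargaining reaches the level where marginal profit last exceeds marginal odour cost.
That holds through level 2 (288 ≥ 154) but not at 3 (198 < 218).

2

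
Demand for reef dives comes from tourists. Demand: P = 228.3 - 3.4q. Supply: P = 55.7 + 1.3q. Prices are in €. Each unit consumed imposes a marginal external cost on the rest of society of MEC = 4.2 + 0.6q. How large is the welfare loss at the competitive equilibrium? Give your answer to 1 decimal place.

DWL = €64.9

Market equilibrium (private): 55.7 + 1.3q = 228.3 - 3.4q → q_m = 36.7234.
Social marginal benefit = demand − MEC = 224.1 - 4.0q.
Set SMB = MC: 224.1 - 4.0q = 55.7 + 1.3q → q* = 31.7736.
The welfare-loss triangle has base |q_m − q*| and height MEC(q_m) (the vertical gap between SMB and MC is zero at q* and MEC at q_m).
DWL = ½ × 4.9498 × 26.2340 = 64.9265.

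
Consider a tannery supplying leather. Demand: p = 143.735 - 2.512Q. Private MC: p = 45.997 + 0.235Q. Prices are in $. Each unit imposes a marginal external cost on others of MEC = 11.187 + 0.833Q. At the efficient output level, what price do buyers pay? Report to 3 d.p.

P = $83.004

Social marginal cost = private MC + MEC = 57.184 + 1.068Q.
Set SMC = demand: 57.184 + 1.068Q = 143.735 - 2.512Q → Q* = 24.1763.
Consumer price on the demand curve at Q*: 143.735 − 2.512×24.1763 = 83.0041.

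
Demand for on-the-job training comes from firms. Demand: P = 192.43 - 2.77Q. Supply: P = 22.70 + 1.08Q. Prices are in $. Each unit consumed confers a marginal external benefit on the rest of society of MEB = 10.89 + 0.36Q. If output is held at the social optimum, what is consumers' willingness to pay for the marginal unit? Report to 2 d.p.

P = $49.07

Social marginal benefit = demand + MEB = 203.32 - 2.41Q.
Set SMB = MC: 203.32 - 2.41Q = 22.70 + 1.08Q → Q* = 51.7536.
Consumer price on the demand curve at Q*: 192.43 − 2.77×51.7536 = 49.0725.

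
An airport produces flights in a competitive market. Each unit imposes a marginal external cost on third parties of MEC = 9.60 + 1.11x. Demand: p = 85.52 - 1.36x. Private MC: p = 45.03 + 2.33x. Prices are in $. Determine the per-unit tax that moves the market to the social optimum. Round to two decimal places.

tax = $16.74 per unit

Social marginal cost = private MC + MEC = 54.63 + 3.44x.
Set SMC = demand: 54.63 + 3.44x = 85.52 - 1.36x → x* = 6.4354.
The Pigouvian tax equals MEC at x*: 9.60 + 1.11×6.4354 = 16.7433.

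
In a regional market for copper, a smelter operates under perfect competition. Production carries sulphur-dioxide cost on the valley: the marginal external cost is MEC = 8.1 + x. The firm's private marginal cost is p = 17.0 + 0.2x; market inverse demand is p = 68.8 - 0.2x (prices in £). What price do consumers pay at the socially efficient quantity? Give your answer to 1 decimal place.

Social marginal cost = private MC + MEC = 25.1 + 1.2x.
Set SMC = demand: 25.1 + 1.2x = 68.8 - 0.2x → x* = 31.2143.
Consumer price on the demand curve at x*: 68.8 − 0.2×31.2143 = 62.5571.

P = £62.6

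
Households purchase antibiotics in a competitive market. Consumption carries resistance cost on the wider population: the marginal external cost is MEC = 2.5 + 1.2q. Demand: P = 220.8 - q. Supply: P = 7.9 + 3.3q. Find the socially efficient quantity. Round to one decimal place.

q* = 38.3

Social marginal benefit = demand − MEC = 218.3 - 2.2q.
Set SMB = MC: 218.3 - 2.2q = 7.9 + 3.3q → q* = 38.2545.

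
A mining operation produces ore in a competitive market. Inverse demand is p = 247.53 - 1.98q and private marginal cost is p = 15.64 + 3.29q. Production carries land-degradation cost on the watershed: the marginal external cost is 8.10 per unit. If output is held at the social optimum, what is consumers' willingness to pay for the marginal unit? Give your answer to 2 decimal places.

Social marginal cost = private MC + MEC = 23.74 + 3.29q.
Set SMC = demand: 23.74 + 3.29q = 247.53 - 1.98q → q* = 42.4649.
Consumer price on the demand curve at q*: 247.53 − 1.98×42.4649 = 163.4495.

P = 163.45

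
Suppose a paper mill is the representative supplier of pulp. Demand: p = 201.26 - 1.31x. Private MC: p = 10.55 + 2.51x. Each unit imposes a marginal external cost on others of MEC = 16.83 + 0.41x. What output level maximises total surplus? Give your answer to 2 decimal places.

x* = 41.11

Social marginal cost = private MC + MEC = 27.38 + 2.92x.
Set SMC = demand: 27.38 + 2.92x = 201.26 - 1.31x → x* = 41.1064.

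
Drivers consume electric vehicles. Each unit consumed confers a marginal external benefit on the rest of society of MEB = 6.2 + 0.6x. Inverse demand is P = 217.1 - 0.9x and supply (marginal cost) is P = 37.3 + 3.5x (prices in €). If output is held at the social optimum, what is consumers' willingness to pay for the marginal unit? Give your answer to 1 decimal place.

P = €173.0

Social marginal benefit = demand + MEB = 223.3 - 0.3x.
Set SMB = MC: 223.3 - 0.3x = 37.3 + 3.5x → x* = 48.9474.
Consumer price on the demand curve at x*: 217.1 − 0.9×48.9474 = 173.0473.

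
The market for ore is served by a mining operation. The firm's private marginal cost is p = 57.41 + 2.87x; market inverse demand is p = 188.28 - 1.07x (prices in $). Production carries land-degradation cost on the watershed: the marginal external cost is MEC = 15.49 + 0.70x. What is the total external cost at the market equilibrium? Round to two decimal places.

$900.66

Market equilibrium (private): 57.41 + 2.87x = 188.28 - 1.07x → x_m = 33.2157.
Total external cost = ∫₀^{x_m} (15.49 + 0.70x) dx = 15.49×33.2157 + ½×0.70×33.2157² = 900.6601.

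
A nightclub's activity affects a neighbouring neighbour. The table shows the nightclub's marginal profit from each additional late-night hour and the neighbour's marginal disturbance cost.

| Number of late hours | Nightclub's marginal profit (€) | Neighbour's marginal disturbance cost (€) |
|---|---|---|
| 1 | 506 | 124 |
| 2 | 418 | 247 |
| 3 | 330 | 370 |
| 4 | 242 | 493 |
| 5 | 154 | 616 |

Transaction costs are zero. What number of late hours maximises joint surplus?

2

Bargaining reaches the level where marginal profit last exceeds marginal disturbance cost.
That holds through level 2 (418 ≥ 247) but not at 3 (330 < 370).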